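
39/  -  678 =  - 13/226 = - 0.06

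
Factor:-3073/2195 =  - 5^( - 1)*7^1   =  - 7/5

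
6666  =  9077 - 2411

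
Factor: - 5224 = - 2^3*  653^1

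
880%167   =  45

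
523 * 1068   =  558564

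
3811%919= 135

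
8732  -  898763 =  - 890031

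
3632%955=767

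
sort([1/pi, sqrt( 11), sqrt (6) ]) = [1/pi,sqrt( 6 ), sqrt(11 )] 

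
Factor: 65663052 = 2^2*3^1 * 7^1*13^1*157^1*383^1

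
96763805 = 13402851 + 83360954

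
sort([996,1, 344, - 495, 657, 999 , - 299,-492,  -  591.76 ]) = [ - 591.76,  -  495  , - 492 , - 299, 1,344, 657,996 , 999 ]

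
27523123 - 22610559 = 4912564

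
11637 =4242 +7395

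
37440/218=18720/109= 171.74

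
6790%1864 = 1198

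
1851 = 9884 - 8033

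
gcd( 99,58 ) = 1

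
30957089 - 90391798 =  - 59434709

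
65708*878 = 57691624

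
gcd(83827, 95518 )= 1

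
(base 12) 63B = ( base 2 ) 1110001111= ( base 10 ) 911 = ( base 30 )10B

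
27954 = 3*9318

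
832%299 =234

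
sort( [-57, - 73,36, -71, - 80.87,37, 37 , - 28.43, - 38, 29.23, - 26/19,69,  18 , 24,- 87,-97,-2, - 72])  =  [ - 97,-87, - 80.87, - 73, -72,-71, - 57,  -  38, - 28.43,-2,  -  26/19,18, 24,29.23,36,  37,37,69]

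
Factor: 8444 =2^2*2111^1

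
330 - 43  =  287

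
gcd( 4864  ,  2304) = 256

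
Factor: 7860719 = 7860719^1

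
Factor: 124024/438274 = 148/523 =2^2*37^1*523^(- 1 )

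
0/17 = 0 = 0.00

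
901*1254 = 1129854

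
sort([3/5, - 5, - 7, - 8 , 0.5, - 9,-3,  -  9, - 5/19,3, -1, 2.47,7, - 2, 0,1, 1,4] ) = [  -  9, - 9,  -  8, - 7 , - 5, - 3, - 2,  -  1, - 5/19,  0,0.5,3/5 , 1,  1  ,  2.47,  3,4,7] 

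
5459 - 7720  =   - 2261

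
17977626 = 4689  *3834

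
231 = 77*3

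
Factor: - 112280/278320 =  - 2^( - 1)*7^( - 1 ) *71^( - 1 )*401^1 = - 401/994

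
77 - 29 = 48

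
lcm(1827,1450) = 91350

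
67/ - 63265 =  -67/63265 =-  0.00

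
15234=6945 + 8289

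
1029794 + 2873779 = 3903573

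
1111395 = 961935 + 149460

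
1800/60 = 30= 30.00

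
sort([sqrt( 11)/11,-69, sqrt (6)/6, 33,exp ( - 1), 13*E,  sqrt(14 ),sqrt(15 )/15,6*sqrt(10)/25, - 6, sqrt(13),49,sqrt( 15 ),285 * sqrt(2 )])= [ - 69, - 6,sqrt( 15)/15,sqrt(11 ) /11, exp( - 1),sqrt( 6 )/6,6 * sqrt( 10)/25 , sqrt( 13),  sqrt( 14 ),sqrt( 15),33,13*E, 49,285*sqrt( 2 )] 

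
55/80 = 11/16 =0.69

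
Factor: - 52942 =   -  2^1*103^1 * 257^1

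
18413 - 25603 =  - 7190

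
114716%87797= 26919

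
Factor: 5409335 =5^1 *41^1 * 26387^1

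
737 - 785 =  - 48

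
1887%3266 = 1887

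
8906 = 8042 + 864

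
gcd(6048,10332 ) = 252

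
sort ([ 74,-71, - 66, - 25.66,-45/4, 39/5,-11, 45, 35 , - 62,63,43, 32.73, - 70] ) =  [ - 71,-70,-66,-62,  -  25.66, - 45/4,-11, 39/5,32.73,35,43, 45, 63,74] 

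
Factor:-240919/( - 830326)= 271/934  =  2^( - 1)*271^1*467^( - 1)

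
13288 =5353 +7935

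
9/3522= 3/1174 = 0.00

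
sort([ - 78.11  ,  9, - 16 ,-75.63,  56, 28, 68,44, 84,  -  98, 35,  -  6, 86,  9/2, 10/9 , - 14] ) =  [ - 98, - 78.11,-75.63, - 16, - 14, - 6, 10/9,9/2 , 9,28, 35 , 44, 56, 68, 84 , 86 ]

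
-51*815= - 41565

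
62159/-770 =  - 62159/770 = - 80.73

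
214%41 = 9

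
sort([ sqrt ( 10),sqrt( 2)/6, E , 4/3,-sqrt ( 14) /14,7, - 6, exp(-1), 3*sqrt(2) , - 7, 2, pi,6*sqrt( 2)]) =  [- 7, - 6, - sqrt(  14)/14, sqrt(2) /6,  exp(-1),4/3, 2, E, pi , sqrt( 10),3*sqrt(2 ) , 7 , 6 * sqrt( 2 ) ]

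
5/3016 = 5/3016=0.00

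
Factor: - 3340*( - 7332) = 24488880= 2^4*3^1*5^1*13^1* 47^1*167^1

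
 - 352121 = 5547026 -5899147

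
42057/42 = 1001 + 5/14 = 1001.36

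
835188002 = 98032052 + 737155950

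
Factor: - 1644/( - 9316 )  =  3/17 = 3^1*17^( - 1) 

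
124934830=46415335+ 78519495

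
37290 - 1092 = 36198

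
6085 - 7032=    - 947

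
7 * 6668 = 46676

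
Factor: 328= 2^3*41^1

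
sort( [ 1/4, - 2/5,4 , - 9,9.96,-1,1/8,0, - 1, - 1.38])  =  [ - 9,- 1.38,-1, - 1, - 2/5,0,1/8,1/4, 4, 9.96 ]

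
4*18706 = 74824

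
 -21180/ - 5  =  4236/1 = 4236.00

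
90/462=15/77=0.19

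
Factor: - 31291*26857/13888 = -840382387/13888 = -2^( - 6)*7^(- 1 )*13^1*29^1*31^(-1)*83^1*107^1*251^1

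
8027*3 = 24081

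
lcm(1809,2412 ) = 7236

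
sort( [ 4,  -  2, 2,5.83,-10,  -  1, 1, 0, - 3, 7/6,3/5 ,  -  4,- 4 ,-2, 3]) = [ - 10, - 4, - 4,-3,  -  2, - 2, - 1, 0,  3/5, 1,7/6,2,3,4, 5.83]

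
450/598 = 225/299 = 0.75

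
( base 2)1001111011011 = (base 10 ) 5083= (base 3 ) 20222021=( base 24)8jj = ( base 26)7dd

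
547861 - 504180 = 43681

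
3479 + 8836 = 12315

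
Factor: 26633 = 26633^1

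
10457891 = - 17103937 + 27561828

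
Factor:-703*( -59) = 19^1*37^1 *59^1=41477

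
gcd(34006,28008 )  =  2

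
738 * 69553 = 51330114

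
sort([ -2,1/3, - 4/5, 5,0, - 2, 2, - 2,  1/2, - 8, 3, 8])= [ - 8, -2, - 2, - 2, - 4/5, 0,1/3, 1/2, 2, 3,5 , 8]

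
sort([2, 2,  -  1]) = [ -1,  2,  2] 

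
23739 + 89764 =113503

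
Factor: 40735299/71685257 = 3^1*7^( - 1)* 11^1 * 43^(- 1)*379^1*3257^1*238157^( - 1)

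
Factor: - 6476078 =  - 2^1 * 7^1*462577^1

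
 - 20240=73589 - 93829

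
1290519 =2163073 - 872554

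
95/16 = 95/16 = 5.94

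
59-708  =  -649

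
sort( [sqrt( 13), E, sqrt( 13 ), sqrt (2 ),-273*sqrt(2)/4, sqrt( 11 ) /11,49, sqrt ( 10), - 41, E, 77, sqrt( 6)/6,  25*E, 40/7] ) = [ - 273 * sqrt( 2)/4,-41, sqrt( 11)/11, sqrt(6 ) /6, sqrt( 2 ), E,E, sqrt( 10 ),sqrt( 13 ), sqrt( 13 ), 40/7, 49,25*E, 77]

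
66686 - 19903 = 46783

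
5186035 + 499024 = 5685059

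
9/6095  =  9/6095 = 0.00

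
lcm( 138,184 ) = 552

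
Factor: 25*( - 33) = -3^1 * 5^2 * 11^1 = -  825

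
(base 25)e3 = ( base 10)353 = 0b101100001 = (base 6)1345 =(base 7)1013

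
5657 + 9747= 15404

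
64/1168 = 4/73 = 0.05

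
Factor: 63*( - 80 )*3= - 2^4 * 3^3*5^1*7^1 = -15120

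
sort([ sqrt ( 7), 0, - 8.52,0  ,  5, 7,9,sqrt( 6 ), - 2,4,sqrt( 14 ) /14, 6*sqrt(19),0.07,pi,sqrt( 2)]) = [ - 8.52 , - 2,0,0,0.07,  sqrt( 14) /14,sqrt( 2),sqrt ( 6 ),sqrt ( 7) , pi, 4,  5,7,9,6*sqrt ( 19)]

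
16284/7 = 2326 + 2/7 = 2326.29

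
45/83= 45/83=0.54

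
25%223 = 25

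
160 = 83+77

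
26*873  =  22698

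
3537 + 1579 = 5116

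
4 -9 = - 5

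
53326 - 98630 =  - 45304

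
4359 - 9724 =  - 5365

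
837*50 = 41850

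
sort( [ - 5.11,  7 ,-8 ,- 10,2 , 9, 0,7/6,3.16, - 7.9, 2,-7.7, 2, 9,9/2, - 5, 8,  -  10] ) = [ - 10, - 10 , - 8, - 7.9, - 7.7, - 5.11 , - 5,0 , 7/6, 2, 2,2,3.16,  9/2, 7,8,9,9]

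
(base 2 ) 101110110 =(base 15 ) 19E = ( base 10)374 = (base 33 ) bb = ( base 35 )ao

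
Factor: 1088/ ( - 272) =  - 2^2 = - 4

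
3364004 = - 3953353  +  7317357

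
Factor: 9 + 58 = 67^1 = 67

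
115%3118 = 115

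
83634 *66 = 5519844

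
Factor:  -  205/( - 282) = 2^(-1) * 3^( - 1)*5^1 * 41^1*47^( - 1) 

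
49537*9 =445833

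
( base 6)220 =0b1010100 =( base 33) 2I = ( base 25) 39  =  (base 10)84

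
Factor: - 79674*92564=-7374944136 = - 2^3*3^1 * 7^2*73^1*271^1*317^1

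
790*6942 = 5484180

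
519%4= 3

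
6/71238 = 1/11873 = 0.00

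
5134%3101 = 2033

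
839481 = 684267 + 155214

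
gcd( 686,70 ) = 14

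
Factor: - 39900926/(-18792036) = 2^( - 1) * 3^( - 2)*13^1*29^1*109^ ( - 1)*4789^( - 1 )*52919^1  =  19950463/9396018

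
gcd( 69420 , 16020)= 5340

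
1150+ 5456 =6606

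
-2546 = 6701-9247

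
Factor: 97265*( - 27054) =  - 2631407310 =- 2^1*3^4*5^1*7^2*167^1*397^1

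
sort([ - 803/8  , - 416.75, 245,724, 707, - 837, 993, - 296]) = [ - 837, - 416.75, - 296, - 803/8  ,  245, 707, 724  ,  993 ]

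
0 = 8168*0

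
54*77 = 4158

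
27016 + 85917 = 112933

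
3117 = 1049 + 2068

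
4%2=0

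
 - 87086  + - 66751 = - 153837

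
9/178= 9/178 = 0.05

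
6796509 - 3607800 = 3188709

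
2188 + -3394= - 1206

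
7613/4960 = 7613/4960 =1.53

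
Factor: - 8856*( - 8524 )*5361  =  404694084384 = 2^5*  3^4*41^1*1787^1 * 2131^1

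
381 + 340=721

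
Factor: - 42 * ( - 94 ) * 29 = 114492 = 2^2 * 3^1*7^1*29^1*47^1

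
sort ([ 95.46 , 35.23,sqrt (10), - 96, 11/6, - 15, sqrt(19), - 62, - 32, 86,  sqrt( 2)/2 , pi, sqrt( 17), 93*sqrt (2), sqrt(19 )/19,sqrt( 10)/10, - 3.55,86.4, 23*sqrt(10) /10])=[  -  96,-62, - 32, - 15, - 3.55, sqrt(19)/19, sqrt(10)/10, sqrt( 2)/2, 11/6, pi, sqrt(10), sqrt( 17 ),sqrt( 19 ), 23 *sqrt(10)/10, 35.23 , 86, 86.4, 95.46,  93*sqrt(2)]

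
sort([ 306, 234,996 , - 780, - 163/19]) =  [ - 780, - 163/19, 234, 306, 996]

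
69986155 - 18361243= 51624912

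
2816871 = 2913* 967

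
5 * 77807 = 389035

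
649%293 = 63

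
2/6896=1/3448 = 0.00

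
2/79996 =1/39998   =  0.00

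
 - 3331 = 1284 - 4615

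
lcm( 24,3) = 24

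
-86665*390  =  -33799350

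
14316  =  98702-84386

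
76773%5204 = 3917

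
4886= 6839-1953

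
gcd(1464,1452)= 12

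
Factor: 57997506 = 2^1*3^1*7^1  *17^1*29^1*2801^1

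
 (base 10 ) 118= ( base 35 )3D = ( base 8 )166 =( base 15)7D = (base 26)4e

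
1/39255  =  1/39255=0.00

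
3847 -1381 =2466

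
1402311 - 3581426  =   - 2179115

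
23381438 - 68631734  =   -45250296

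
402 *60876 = 24472152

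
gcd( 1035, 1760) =5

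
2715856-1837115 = 878741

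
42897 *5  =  214485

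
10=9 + 1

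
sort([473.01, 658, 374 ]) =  [ 374, 473.01,658]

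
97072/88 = 12134/11= 1103.09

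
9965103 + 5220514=15185617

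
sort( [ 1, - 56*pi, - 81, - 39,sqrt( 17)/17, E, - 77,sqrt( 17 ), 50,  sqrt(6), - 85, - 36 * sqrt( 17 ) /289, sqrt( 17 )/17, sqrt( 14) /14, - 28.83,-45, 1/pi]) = [ - 56*pi, - 85, - 81, -77 , - 45,- 39, - 28.83 , - 36*sqrt( 17) /289,  sqrt( 17)/17,sqrt( 17 ) /17, sqrt ( 14 )/14,1/pi, 1, sqrt(6) , E, sqrt( 17 ), 50 ]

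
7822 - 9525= - 1703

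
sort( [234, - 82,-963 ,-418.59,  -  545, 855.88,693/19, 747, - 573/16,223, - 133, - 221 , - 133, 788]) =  [-963, -545,-418.59, -221,-133 , -133,-82 ,-573/16,693/19,223, 234,747,788,855.88]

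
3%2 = 1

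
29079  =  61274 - 32195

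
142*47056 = 6681952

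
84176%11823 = 1415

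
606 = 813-207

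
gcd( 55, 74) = 1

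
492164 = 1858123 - 1365959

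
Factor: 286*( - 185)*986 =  - 52169260= -2^2*5^1*11^1*13^1*17^1*29^1*37^1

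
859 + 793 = 1652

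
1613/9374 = 1613/9374= 0.17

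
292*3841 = 1121572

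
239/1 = 239 = 239.00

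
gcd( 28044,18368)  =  164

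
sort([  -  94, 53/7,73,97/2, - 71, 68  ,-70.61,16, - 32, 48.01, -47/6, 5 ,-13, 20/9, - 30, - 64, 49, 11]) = [-94, -71,  -  70.61,  -  64,-32,-30, - 13,-47/6,20/9,5,  53/7,11,16, 48.01, 97/2,49,68, 73] 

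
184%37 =36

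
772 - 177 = 595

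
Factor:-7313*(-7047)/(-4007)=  - 3^5 * 29^1*71^1*103^1 * 4007^( - 1) = -51534711/4007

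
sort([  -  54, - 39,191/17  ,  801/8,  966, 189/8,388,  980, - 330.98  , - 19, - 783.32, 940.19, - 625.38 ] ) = [ - 783.32, - 625.38, - 330.98, - 54, - 39, - 19,  191/17, 189/8,801/8, 388,  940.19, 966  ,  980]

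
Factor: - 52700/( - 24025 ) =68/31 = 2^2*17^1*31^( - 1 )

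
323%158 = 7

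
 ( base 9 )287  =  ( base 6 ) 1041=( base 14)133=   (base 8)361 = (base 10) 241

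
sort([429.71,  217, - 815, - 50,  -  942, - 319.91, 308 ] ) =[ - 942, - 815, - 319.91, - 50,217,308,429.71 ] 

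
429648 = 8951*48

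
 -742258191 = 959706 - 743217897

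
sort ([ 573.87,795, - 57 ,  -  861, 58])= [-861,-57, 58,573.87,795 ] 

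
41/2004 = 41/2004 = 0.02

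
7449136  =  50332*148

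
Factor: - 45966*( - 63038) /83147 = 2897604708/83147 = 2^2 * 3^1*17^(  -  1)*43^1 * 47^1*67^( - 1)*73^( - 1)*163^1 * 733^1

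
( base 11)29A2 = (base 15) 1228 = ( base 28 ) 4pr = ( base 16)F17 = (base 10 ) 3863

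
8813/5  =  1762+3/5 = 1762.60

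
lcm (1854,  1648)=14832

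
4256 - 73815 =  - 69559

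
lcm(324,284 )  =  23004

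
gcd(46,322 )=46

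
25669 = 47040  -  21371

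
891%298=295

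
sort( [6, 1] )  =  [1 , 6]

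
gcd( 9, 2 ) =1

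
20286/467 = 43+205/467 = 43.44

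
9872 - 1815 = 8057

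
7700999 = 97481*79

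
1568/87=18 + 2/87 = 18.02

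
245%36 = 29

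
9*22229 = 200061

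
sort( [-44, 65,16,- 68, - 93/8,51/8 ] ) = [  -  68, - 44, - 93/8 , 51/8, 16  ,  65]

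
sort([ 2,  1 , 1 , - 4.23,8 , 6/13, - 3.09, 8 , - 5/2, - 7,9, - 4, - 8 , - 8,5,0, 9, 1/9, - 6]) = [  -  8, - 8  ,-7, - 6, - 4.23, - 4, - 3.09, - 5/2,0,1/9,6/13, 1, 1,  2 , 5,  8,8,9,9]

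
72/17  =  4 + 4/17 =4.24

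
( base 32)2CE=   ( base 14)c6a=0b100110001110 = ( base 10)2446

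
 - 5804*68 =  - 394672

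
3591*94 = 337554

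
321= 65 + 256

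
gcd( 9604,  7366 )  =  2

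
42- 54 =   -  12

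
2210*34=75140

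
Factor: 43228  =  2^2*101^1*107^1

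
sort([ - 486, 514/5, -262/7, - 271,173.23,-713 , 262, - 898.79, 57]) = [ - 898.79,- 713, - 486 , - 271, - 262/7, 57, 514/5, 173.23, 262]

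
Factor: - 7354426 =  - 2^1*79^1*89^1 *523^1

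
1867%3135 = 1867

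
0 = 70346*0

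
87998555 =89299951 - 1301396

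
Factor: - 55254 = - 2^1*3^1 * 9209^1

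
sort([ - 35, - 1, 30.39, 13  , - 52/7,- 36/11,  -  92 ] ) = [ - 92 , - 35,-52/7, - 36/11 , - 1, 13, 30.39]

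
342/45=7 + 3/5 = 7.60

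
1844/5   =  368 + 4/5=368.80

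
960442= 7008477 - 6048035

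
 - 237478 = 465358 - 702836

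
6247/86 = 6247/86 = 72.64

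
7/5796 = 1/828=0.00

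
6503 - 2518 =3985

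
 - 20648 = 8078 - 28726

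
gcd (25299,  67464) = 8433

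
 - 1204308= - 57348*21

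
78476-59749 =18727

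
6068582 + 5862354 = 11930936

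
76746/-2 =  - 38373/1 = - 38373.00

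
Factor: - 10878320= - 2^4 *5^1 * 135979^1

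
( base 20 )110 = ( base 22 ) J2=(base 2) 110100100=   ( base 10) 420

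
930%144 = 66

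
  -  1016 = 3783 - 4799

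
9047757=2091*4327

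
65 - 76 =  - 11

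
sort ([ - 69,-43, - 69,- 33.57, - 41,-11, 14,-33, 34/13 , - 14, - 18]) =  [ - 69 ,-69 ,- 43, - 41 , - 33.57, - 33,  -  18,-14,  -  11, 34/13, 14 ] 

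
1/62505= 1/62505 = 0.00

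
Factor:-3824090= -2^1*5^1*61^1*6269^1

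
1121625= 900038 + 221587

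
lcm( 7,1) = 7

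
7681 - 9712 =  - 2031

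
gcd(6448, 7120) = 16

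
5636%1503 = 1127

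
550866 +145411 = 696277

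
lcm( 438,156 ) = 11388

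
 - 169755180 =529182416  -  698937596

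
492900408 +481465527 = 974365935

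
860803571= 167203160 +693600411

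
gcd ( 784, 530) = 2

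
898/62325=898/62325 = 0.01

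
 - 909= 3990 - 4899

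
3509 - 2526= 983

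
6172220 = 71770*86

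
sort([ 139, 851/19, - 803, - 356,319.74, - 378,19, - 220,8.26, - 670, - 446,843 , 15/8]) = [  -  803,- 670, - 446, - 378, - 356, -220,15/8,8.26 , 19,851/19,139,  319.74,843] 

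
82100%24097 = 9809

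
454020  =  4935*92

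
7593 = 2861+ 4732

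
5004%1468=600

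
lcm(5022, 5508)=170748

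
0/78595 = 0 = 0.00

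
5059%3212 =1847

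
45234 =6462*7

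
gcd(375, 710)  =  5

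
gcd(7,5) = 1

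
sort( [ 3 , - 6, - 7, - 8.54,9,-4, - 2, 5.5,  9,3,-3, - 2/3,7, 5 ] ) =[ - 8.54,  -  7, - 6, - 4, - 3, -2, - 2/3,3, 3,5 , 5.5 , 7,9,9]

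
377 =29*13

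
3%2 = 1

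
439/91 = 4 + 75/91 = 4.82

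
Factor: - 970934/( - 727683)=2^1 * 3^( - 1) * 11^( - 1)*83^1 *5849^1*22051^( - 1)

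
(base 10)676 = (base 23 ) 169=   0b1010100100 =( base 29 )N9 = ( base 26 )100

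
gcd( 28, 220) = 4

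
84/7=12= 12.00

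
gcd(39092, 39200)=4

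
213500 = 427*500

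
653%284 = 85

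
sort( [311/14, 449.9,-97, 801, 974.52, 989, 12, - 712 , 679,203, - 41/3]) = [-712, - 97,- 41/3, 12,311/14, 203, 449.9, 679,801 , 974.52, 989]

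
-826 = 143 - 969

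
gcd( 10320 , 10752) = 48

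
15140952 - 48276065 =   -  33135113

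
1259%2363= 1259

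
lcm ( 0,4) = 0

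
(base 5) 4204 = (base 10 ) 554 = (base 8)1052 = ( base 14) 2B8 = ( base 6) 2322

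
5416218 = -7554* ( - 717 )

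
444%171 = 102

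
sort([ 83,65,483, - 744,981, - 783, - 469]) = [ - 783, - 744, - 469, 65,83,  483,  981]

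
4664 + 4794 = 9458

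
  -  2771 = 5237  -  8008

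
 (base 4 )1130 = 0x5C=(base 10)92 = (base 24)3k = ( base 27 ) 3b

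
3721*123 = 457683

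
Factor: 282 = 2^1*3^1*47^1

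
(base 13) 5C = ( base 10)77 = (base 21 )3E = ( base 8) 115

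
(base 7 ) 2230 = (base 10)805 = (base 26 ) 14p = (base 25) 175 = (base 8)1445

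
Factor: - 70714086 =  - 2^1*3^1*19^1*373^1*1663^1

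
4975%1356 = 907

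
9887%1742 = 1177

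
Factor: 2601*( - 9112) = -2^3*3^2*17^3*67^1= -23700312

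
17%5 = 2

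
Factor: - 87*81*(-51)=3^6*17^1 * 29^1 = 359397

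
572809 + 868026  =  1440835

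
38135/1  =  38135 = 38135.00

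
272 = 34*8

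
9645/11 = 9645/11 =876.82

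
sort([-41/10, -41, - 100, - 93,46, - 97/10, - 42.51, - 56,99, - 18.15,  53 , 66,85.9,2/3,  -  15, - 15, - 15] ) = [ - 100, - 93, - 56, - 42.51 , - 41,- 18.15,-15, - 15, - 15,-97/10, - 41/10,2/3,46,53, 66, 85.9 , 99 ] 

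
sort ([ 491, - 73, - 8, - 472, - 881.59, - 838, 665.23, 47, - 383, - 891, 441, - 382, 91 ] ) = [-891, - 881.59,- 838, - 472, - 383,  -  382, - 73, - 8, 47, 91,  441, 491,665.23]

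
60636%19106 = 3318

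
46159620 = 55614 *830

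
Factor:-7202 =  - 2^1 * 13^1*277^1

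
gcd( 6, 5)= 1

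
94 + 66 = 160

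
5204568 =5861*888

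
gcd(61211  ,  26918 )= 1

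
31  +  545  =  576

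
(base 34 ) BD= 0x183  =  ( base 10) 387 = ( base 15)1AC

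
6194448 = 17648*351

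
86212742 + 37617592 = 123830334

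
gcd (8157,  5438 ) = 2719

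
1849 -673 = 1176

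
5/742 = 5/742= 0.01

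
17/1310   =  17/1310 =0.01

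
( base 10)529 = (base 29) I7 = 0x211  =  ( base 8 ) 1021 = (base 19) 18G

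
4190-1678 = 2512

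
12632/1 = 12632 = 12632.00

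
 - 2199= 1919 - 4118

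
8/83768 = 1/10471 = 0.00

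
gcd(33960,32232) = 24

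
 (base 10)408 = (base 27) F3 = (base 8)630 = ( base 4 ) 12120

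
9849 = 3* 3283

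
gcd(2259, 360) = 9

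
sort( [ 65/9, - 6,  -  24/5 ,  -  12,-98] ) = [ - 98,  -  12 , - 6, - 24/5,  65/9 ]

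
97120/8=12140=12140.00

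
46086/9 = 15362/3 =5120.67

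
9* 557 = 5013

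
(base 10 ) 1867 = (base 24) 35j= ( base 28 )2aj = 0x74B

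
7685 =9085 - 1400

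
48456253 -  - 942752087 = 991208340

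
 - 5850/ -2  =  2925 + 0/1 = 2925.00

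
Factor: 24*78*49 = 2^4*3^2*7^2*13^1 = 91728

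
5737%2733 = 271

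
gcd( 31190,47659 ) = 1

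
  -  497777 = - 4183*119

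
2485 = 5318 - 2833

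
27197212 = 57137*476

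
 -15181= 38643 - 53824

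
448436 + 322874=771310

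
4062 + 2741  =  6803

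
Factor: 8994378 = 2^1*3^1*83^1* 18061^1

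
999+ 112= 1111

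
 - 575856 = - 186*3096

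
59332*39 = 2313948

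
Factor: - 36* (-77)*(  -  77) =-2^2 * 3^2 * 7^2*11^2  =  - 213444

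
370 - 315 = 55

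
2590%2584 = 6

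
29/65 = 29/65 = 0.45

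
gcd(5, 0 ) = 5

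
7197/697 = 7197/697 = 10.33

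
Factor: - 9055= - 5^1*1811^1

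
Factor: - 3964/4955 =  - 2^2*5^(  -  1 ) = - 4/5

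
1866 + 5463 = 7329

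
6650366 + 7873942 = 14524308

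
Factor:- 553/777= -3^( - 1 )*37^( -1)*79^1 = -79/111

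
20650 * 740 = 15281000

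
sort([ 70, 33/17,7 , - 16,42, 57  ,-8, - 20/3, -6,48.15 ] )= [ - 16, - 8, - 20/3, - 6,33/17 , 7,42,48.15,57,70]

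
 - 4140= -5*828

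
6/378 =1/63 = 0.02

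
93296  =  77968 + 15328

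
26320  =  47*560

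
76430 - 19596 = 56834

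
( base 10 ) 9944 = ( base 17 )206G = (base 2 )10011011011000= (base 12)5908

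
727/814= 727/814  =  0.89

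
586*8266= 4843876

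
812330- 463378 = 348952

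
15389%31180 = 15389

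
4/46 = 2/23  =  0.09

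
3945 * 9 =35505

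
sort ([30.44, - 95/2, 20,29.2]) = [  -  95/2,20, 29.2,30.44 ]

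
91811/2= 45905 + 1/2 = 45905.50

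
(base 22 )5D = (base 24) 53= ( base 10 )123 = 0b1111011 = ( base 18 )6f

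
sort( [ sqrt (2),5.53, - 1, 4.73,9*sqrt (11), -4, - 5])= [ - 5, - 4,  -  1, sqrt( 2 ),4.73,5.53, 9*sqrt( 11) ]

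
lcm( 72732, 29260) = 2545620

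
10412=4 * 2603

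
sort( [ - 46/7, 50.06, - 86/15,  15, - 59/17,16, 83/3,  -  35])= [  -  35 ,-46/7, - 86/15 , - 59/17,15,16, 83/3,  50.06 ]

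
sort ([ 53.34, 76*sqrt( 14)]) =[ 53.34, 76*sqrt( 14)] 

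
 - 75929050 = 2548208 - 78477258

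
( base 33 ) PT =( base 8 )1526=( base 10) 854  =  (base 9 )1148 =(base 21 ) 1je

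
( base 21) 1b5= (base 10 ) 677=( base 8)1245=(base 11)566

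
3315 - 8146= - 4831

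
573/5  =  114  +  3/5  =  114.60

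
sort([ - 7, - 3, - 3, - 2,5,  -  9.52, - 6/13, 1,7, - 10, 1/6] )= [ - 10, - 9.52, - 7, - 3, - 3, - 2, - 6/13,1/6,1,5,7] 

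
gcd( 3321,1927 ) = 41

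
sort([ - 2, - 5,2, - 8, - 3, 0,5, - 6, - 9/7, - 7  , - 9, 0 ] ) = [ - 9, - 8, - 7, - 6, - 5, - 3, - 2, - 9/7, 0,0,  2,5]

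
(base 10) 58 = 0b111010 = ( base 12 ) 4a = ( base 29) 20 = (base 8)72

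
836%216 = 188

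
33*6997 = 230901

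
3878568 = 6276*618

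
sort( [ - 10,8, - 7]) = [-10, - 7,8]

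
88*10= 880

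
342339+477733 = 820072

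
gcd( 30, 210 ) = 30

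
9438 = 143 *66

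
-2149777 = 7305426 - 9455203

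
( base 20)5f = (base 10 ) 115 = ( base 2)1110011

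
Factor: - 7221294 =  - 2^1 *3^2*17^1*23599^1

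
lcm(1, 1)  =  1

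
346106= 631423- 285317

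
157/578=157/578= 0.27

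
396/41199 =132/13733  =  0.01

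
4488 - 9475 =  - 4987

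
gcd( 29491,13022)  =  383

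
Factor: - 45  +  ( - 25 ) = -70  =  - 2^1*5^1*7^1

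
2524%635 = 619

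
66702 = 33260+33442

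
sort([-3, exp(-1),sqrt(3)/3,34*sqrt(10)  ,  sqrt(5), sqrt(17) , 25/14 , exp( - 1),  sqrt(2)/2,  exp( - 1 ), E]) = [ - 3, exp( - 1 ),  exp(-1 ),exp( - 1), sqrt(3)/3, sqrt(2 )/2,  25/14,sqrt (5),E,sqrt(17),34*sqrt(10 )] 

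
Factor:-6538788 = - 2^2*3^2*  37^1*4909^1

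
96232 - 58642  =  37590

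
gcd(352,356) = 4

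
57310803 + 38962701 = 96273504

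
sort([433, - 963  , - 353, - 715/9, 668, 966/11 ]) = [-963,-353, -715/9, 966/11,433,668]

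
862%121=15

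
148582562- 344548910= -195966348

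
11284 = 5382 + 5902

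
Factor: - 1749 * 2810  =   - 4914690 =- 2^1 * 3^1*5^1* 11^1*53^1*281^1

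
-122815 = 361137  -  483952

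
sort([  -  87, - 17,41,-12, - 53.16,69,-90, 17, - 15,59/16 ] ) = [ - 90, - 87, - 53.16,  -  17,-15, - 12, 59/16, 17, 41,69] 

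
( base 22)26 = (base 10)50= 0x32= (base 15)35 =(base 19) 2c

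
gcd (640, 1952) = 32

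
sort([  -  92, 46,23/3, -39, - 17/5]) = [-92, - 39, - 17/5, 23/3, 46 ] 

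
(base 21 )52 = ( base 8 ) 153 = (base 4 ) 1223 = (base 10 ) 107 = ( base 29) 3K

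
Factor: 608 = 2^5*19^1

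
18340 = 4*4585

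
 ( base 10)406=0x196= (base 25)g6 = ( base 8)626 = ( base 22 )ia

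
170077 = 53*3209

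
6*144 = 864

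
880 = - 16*(-55 ) 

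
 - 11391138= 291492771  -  302883909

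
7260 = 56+7204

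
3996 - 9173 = -5177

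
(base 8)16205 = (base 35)5XL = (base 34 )6ap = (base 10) 7301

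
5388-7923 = -2535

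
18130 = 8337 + 9793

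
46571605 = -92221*(-505)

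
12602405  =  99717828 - 87115423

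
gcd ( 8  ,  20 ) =4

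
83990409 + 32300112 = 116290521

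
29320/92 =318 + 16/23 = 318.70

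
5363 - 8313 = - 2950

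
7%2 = 1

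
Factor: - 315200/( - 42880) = 2^( - 1 )* 5^1* 67^( - 1)*197^1 = 985/134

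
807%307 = 193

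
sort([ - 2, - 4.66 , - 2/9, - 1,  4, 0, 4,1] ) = [-4.66,  -  2, - 1, - 2/9, 0,1,  4, 4]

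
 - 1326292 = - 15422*86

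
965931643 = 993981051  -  28049408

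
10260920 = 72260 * 142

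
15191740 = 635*23924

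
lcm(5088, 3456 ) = 183168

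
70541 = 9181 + 61360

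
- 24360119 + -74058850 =  -  98418969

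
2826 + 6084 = 8910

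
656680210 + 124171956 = 780852166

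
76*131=9956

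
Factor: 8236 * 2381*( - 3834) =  - 2^3*3^3 *29^1 * 71^2 * 2381^1 = - 75184417944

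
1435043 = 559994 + 875049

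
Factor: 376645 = 5^1 *75329^1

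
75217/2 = 75217/2 = 37608.50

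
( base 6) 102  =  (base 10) 38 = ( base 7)53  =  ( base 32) 16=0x26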